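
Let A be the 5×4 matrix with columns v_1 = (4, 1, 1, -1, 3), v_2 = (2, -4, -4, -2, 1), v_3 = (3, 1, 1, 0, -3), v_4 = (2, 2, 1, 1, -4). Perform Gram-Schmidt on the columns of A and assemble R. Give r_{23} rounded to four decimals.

r_{23} = -0.9305

v_1 = (4, 1, 1, -1, 3); ‖v_1‖ = 5.2915, so e_1 = (0.7559, 0.1890, 0.1890, -0.1890, 0.5669).
e_1·v_2 = 0.7559·2 + 0.1890·(-4) + 0.1890·(-4) + (-0.1890)·(-2) + 0.5669·1 = 0.9449.
u_2 = v_2 − 0.9449·e_1 = (1.2857, -4.1786, -4.1786, -1.8214, 0.4643).
‖u_2‖ = 6.3330, so e_2 = (0.2030, -0.6598, -0.6598, -0.2876, 0.0733).
r_{23} = e_2·v_3 = -0.9305.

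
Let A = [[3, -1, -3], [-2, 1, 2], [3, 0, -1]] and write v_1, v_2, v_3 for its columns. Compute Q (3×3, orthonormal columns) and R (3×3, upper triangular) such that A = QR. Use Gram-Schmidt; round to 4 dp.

v_1 = (3, -2, 3); ‖v_1‖ = 4.6904, so q_1 = (0.6396, -0.4264, 0.6396).
q_1·v_2 = 0.6396·(-1) + (-0.4264)·1 + 0.6396·0 = -1.0660.
u_2 = v_2 + 1.0660·q_1 = (-0.3182, 0.5455, 0.6818).
‖u_2‖ = 0.9293, so q_2 = (-0.3424, 0.5869, 0.7337).
q_1·v_3 = 0.6396·(-3) + (-0.4264)·2 + 0.6396·(-1) = -3.4112; q_2·v_3 = (-0.3424)·(-3) + 0.5869·2 + 0.7337·(-1) = 1.4673.
u_3 = v_3 + 3.4112·q_1 − 1.4673·q_2 = (-0.3158, -0.3158, 0.1053).
‖u_3‖ = 0.4588, so q_3 = (-0.6882, -0.6882, 0.2294).

Q = [[0.6396, -0.3424, -0.6882], [-0.4264, 0.5869, -0.6882], [0.6396, 0.7337, 0.2294]], R = [[4.6904, -1.0660, -3.4112], [0.0000, 0.9293, 1.4673], [0.0000, 0.0000, 0.4588]]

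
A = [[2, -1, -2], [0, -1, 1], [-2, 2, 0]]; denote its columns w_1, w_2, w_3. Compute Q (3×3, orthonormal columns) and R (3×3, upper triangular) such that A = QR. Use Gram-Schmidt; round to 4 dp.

w_1 = (2, 0, -2); ‖w_1‖ = 2.8284, so e_1 = (0.7071, 0.0000, -0.7071).
e_1·w_2 = 0.7071·(-1) + 0.0000·(-1) + (-0.7071)·2 = -2.1213.
u_2 = w_2 + 2.1213·e_1 = (0.5000, -1.0000, 0.5000).
‖u_2‖ = 1.2247, so e_2 = (0.4082, -0.8165, 0.4082).
e_1·w_3 = 0.7071·(-2) + 0.0000·1 + (-0.7071)·0 = -1.4142; e_2·w_3 = 0.4082·(-2) + (-0.8165)·1 + 0.4082·0 = -1.6330.
u_3 = w_3 + 1.4142·e_1 + 1.6330·e_2 = (-0.3333, -0.3333, -0.3333).
‖u_3‖ = 0.5774, so e_3 = (-0.5774, -0.5774, -0.5774).

Q = [[0.7071, 0.4082, -0.5774], [0.0000, -0.8165, -0.5774], [-0.7071, 0.4082, -0.5774]], R = [[2.8284, -2.1213, -1.4142], [0.0000, 1.2247, -1.6330], [0.0000, 0.0000, 0.5774]]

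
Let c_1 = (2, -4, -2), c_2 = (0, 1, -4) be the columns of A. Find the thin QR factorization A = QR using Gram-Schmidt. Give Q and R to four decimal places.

Q = [[0.4082, -0.0825], [-0.8165, 0.4124], [-0.4082, -0.9073]], R = [[4.8990, 0.8165], [0.0000, 4.0415]]

c_1 = (2, -4, -2); ‖c_1‖ = 4.8990, so e_1 = (0.4082, -0.8165, -0.4082).
e_1·c_2 = 0.4082·0 + (-0.8165)·1 + (-0.4082)·(-4) = 0.8165.
u_2 = c_2 − 0.8165·e_1 = (-0.3333, 1.6667, -3.6667).
‖u_2‖ = 4.0415, so e_2 = (-0.0825, 0.4124, -0.9073).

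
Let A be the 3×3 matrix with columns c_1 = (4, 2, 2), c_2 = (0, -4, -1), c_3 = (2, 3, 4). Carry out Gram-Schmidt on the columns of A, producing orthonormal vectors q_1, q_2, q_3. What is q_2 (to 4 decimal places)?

q_1 = c_1/‖c_1‖ = (4, 2, 2)/4.8990 = (0.8165, 0.4082, 0.4082).
r_{12} = q_1·c_2 = -2.0412.
u_2 = c_2 + 2.0412·q_1 = (1.6667, -3.1667, -0.1667).
‖u_2‖ = 3.5824, so q_2 = (0.4652, -0.8840, -0.0465).

q_2 = (0.4652, -0.8840, -0.0465)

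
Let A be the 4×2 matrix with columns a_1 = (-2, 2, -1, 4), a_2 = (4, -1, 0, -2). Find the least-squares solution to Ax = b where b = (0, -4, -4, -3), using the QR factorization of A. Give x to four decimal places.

a_1 = (-2, 2, -1, 4); ‖a_1‖ = 5.0000, so q_1 = (-0.4000, 0.4000, -0.2000, 0.8000).
q_1·a_2 = (-0.4000)·4 + 0.4000·(-1) + (-0.2000)·0 + 0.8000·(-2) = -3.6000.
u_2 = a_2 + 3.6000·q_1 = (2.5600, 0.4400, -0.7200, 0.8800).
‖u_2‖ = 2.8355, so q_2 = (0.9028, 0.1552, -0.2539, 0.3104).
Qᵀb = (-3.2000, -0.5361).
Back-substitute: x_2 = -0.5361/2.8355 = -0.1891.
x_1 = (-3.2000 + 3.6000·(-0.1891))/5.0000 = -0.7761.

x = (-0.7761, -0.1891)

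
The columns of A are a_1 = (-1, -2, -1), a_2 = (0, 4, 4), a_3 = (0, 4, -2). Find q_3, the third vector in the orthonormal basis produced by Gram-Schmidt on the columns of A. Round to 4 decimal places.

q_1 = a_1/‖a_1‖ = (-1, -2, -1)/2.4495 = (-0.4082, -0.8165, -0.4082).
r_{12} = q_1·a_2 = -4.8990.
u_2 = a_2 + 4.8990·q_1 = (-2.0000, 0.0000, 2.0000).
‖u_2‖ = 2.8284, so q_2 = (-0.7071, 0.0000, 0.7071).
r_{13} = q_1·a_3 = -2.4495; r_{23} = q_2·a_3 = -1.4142.
u_3 = a_3 + 2.4495·q_1 + 1.4142·q_2 = (-2.0000, 2.0000, -2.0000).
‖u_3‖ = 3.4641, so q_3 = (-0.5774, 0.5774, -0.5774).

q_3 = (-0.5774, 0.5774, -0.5774)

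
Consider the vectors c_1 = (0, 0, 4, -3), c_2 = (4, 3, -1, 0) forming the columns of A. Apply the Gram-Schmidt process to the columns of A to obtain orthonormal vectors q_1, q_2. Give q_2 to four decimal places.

q_2 = (0.7943, 0.5957, -0.0715, -0.0953)

c_1 = (0, 0, 4, -3); ‖c_1‖ = 5.0000, so q_1 = (0.0000, 0.0000, 0.8000, -0.6000).
q_1·c_2 = 0.0000·4 + 0.0000·3 + 0.8000·(-1) + (-0.6000)·0 = -0.8000.
u_2 = c_2 + 0.8000·q_1 = (4.0000, 3.0000, -0.3600, -0.4800).
‖u_2‖ = 5.0359, so q_2 = (0.7943, 0.5957, -0.0715, -0.0953).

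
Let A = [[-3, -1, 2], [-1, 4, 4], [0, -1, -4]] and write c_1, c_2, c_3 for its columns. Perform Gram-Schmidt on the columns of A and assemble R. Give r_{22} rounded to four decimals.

r_{22} = 4.2308

c_1 = (-3, -1, 0); ‖c_1‖ = 3.1623, so q_1 = (-0.9487, -0.3162, 0.0000).
q_1·c_2 = (-0.9487)·(-1) + (-0.3162)·4 + 0.0000·(-1) = -0.3162.
u_2 = c_2 + 0.3162·q_1 = (-1.3000, 3.9000, -1.0000).
r_{22} = ‖u_2‖ = 4.2308.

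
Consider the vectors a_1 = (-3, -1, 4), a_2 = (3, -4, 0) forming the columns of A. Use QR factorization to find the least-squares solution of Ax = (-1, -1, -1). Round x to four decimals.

q_1 = a_1/‖a_1‖ = (-3, -1, 4)/5.0990 = (-0.5883, -0.1961, 0.7845).
r_{12} = q_1·a_2 = -0.9806.
u_2 = a_2 + 0.9806·q_1 = (2.4231, -4.1923, 0.7692).
‖u_2‖ = 4.9029, so q_2 = (0.4942, -0.8551, 0.1569).
Qᵀb = (0.0000, 0.2040).
Back-substitute: x_2 = 0.2040/4.9029 = 0.0416.
x_1 = (0.0000 + 0.9806·0.0416)/5.0990 = 0.0080.

x = (0.0080, 0.0416)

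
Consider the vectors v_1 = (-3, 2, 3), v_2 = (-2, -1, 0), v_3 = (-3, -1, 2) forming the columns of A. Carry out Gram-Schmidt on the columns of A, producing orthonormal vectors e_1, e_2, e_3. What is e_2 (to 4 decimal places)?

v_1 = (-3, 2, 3); ‖v_1‖ = 4.6904, so e_1 = (-0.6396, 0.4264, 0.6396).
e_1·v_2 = (-0.6396)·(-2) + 0.4264·(-1) + 0.6396·0 = 0.8528.
u_2 = v_2 − 0.8528·e_1 = (-1.4545, -1.3636, -0.5455).
‖u_2‖ = 2.0671, so e_2 = (-0.7037, -0.6597, -0.2639).

e_2 = (-0.7037, -0.6597, -0.2639)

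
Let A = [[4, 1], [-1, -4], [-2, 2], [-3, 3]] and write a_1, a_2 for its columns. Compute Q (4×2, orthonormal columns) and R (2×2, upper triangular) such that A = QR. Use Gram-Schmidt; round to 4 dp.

Q = [[0.7303, 0.3086], [-0.1826, -0.7715], [-0.3651, 0.3086], [-0.5477, 0.4629]], R = [[5.4772, -0.9129], [0.0000, 5.4006]]

a_1 = (4, -1, -2, -3); ‖a_1‖ = 5.4772, so e_1 = (0.7303, -0.1826, -0.3651, -0.5477).
e_1·a_2 = 0.7303·1 + (-0.1826)·(-4) + (-0.3651)·2 + (-0.5477)·3 = -0.9129.
u_2 = a_2 + 0.9129·e_1 = (1.6667, -4.1667, 1.6667, 2.5000).
‖u_2‖ = 5.4006, so e_2 = (0.3086, -0.7715, 0.3086, 0.4629).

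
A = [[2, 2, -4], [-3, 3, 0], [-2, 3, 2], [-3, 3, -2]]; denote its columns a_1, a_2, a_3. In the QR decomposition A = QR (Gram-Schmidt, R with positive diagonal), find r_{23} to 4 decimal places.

a_1 = (2, -3, -2, -3); ‖a_1‖ = 5.0990, so q_1 = (0.3922, -0.5883, -0.3922, -0.5883).
q_1·a_2 = 0.3922·2 + (-0.5883)·3 + (-0.3922)·3 + (-0.5883)·3 = -3.9223.
u_2 = a_2 + 3.9223·q_1 = (3.5385, 0.6923, 1.4615, 0.6923).
‖u_2‖ = 3.9516, so q_2 = (0.8954, 0.1752, 0.3699, 0.1752).
r_{23} = q_2·a_3 = -3.1925.

r_{23} = -3.1925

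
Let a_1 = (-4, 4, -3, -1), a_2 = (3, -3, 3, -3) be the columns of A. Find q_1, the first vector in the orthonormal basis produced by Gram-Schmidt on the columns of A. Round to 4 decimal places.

q_1 = (-0.6172, 0.6172, -0.4629, -0.1543)

a_1 = (-4, 4, -3, -1); ‖a_1‖ = 6.4807, so q_1 = (-0.6172, 0.6172, -0.4629, -0.1543).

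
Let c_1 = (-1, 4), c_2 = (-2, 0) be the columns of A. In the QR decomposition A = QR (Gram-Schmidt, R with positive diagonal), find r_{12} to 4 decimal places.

r_{12} = 0.4851

q_1 = c_1/‖c_1‖ = (-1, 4)/4.1231 = (-0.2425, 0.9701).
r_{12} = q_1·c_2 = 0.4851.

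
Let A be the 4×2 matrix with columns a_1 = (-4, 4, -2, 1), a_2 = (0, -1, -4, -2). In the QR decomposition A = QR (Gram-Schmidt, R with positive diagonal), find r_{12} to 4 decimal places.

e_1 = a_1/‖a_1‖ = (-4, 4, -2, 1)/6.0828 = (-0.6576, 0.6576, -0.3288, 0.1644).
r_{12} = e_1·a_2 = 0.3288.

r_{12} = 0.3288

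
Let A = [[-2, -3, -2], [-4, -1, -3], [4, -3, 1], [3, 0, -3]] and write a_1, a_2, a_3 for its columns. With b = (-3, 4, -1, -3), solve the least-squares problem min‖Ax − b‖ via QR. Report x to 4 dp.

a_1 = (-2, -4, 4, 3); ‖a_1‖ = 6.7082, so e_1 = (-0.2981, -0.5963, 0.5963, 0.4472).
e_1·a_2 = (-0.2981)·(-3) + (-0.5963)·(-1) + 0.5963·(-3) + 0.4472·0 = -0.2981.
u_2 = a_2 + 0.2981·e_1 = (-3.0889, -1.1778, -2.8222, 0.1333).
‖u_2‖ = 4.3487, so e_2 = (-0.7103, -0.2708, -0.6490, 0.0307).
e_1·a_3 = (-0.2981)·(-2) + (-0.5963)·(-3) + 0.5963·1 + 0.4472·(-3) = 1.6398; e_2·a_3 = (-0.7103)·(-2) + (-0.2708)·(-3) + (-0.6490)·1 + 0.0307·(-3) = 1.4921.
u_3 = a_3 − 1.6398·e_1 − 1.4921·e_2 = (-0.4512, -1.6181, 0.9906, -3.7791).
‖u_3‖ = 4.2526, so e_3 = (-0.1061, -0.3805, 0.2329, -0.8887).
Qᵀb = (-3.4286, 1.6046, 1.2294).
Back-substitute: x_3 = 1.2294/4.2526 = 0.2891.
x_2 = (1.6046 − 1.4921·0.2891)/4.3487 = 0.2698.
x_1 = (-3.4286 + 0.2981·0.2698 − 1.6398·0.2891)/6.7082 = -0.5698.

x = (-0.5698, 0.2698, 0.2891)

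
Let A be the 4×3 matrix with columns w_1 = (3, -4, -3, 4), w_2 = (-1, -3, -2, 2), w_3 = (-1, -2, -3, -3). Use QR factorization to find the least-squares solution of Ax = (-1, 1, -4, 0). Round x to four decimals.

e_1 = w_1/‖w_1‖ = (3, -4, -3, 4)/7.0711 = (0.4243, -0.5657, -0.4243, 0.5657).
r_{12} = e_1·w_2 = 3.2527.
u_2 = w_2 − 3.2527·e_1 = (-2.3800, -1.1600, -0.6200, 0.1600).
‖u_2‖ = 2.7240, so e_2 = (-0.8737, -0.4258, -0.2276, 0.0587).
r_{13} = e_1·w_3 = 0.2828; r_{23} = e_2·w_3 = 2.2320.
u_3 = w_3 − 0.2828·e_1 − 2.2320·e_2 = (0.8302, -0.8895, -2.3720, -3.2911).
‖u_3‖ = 4.2353, so e_3 = (0.1960, -0.2100, -0.5600, -0.7771).
Qᵀb = (0.7071, 1.3583, 1.8341).
Back-substitute: x_3 = 1.8341/4.2353 = 0.4331.
x_2 = (1.3583 − 2.2320·0.4331)/2.7240 = 0.1438.
x_1 = (0.7071 − 3.2527·0.1438 − 0.2828·0.4331)/7.0711 = 0.0165.

x = (0.0165, 0.1438, 0.4331)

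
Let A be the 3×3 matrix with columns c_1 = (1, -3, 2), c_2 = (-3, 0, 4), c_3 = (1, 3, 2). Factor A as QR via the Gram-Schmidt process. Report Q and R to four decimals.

e_1 = c_1/‖c_1‖ = (1, -3, 2)/3.7417 = (0.2673, -0.8018, 0.5345).
r_{12} = e_1·c_2 = 1.3363.
u_2 = c_2 − 1.3363·e_1 = (-3.3571, 1.0714, 3.2857).
‖u_2‖ = 4.8181, so e_2 = (-0.6968, 0.2224, 0.6819).
r_{13} = e_1·c_3 = -1.0690; r_{23} = e_2·c_3 = 1.3342.
u_3 = c_3 + 1.0690·e_1 − 1.3342·e_2 = (2.2154, 1.8462, 1.6615).
‖u_3‖ = 3.3282, so e_3 = (0.6656, 0.5547, 0.4992).

Q = [[0.2673, -0.6968, 0.6656], [-0.8018, 0.2224, 0.5547], [0.5345, 0.6819, 0.4992]], R = [[3.7417, 1.3363, -1.0690], [0.0000, 4.8181, 1.3342], [0.0000, 0.0000, 3.3282]]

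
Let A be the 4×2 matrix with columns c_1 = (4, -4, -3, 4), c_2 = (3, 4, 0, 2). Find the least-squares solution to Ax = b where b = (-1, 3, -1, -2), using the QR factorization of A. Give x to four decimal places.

q_1 = c_1/‖c_1‖ = (4, -4, -3, 4)/7.5498 = (0.5298, -0.5298, -0.3974, 0.5298).
r_{12} = q_1·c_2 = 0.5298.
u_2 = c_2 − 0.5298·q_1 = (2.7193, 4.2807, 0.2105, 1.7193).
‖u_2‖ = 5.3590, so q_2 = (0.5074, 0.7988, 0.0393, 0.3208).
Qᵀb = (-2.7815, 1.2080).
Back-substitute: x_2 = 1.2080/5.3590 = 0.2254.
x_1 = (-2.7815 − 0.5298·0.2254)/7.5498 = -0.3842.

x = (-0.3842, 0.2254)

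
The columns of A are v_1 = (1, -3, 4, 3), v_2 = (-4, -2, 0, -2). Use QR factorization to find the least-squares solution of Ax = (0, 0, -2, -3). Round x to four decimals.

x = (-0.4660, 0.1723)

q_1 = v_1/‖v_1‖ = (1, -3, 4, 3)/5.9161 = (0.1690, -0.5071, 0.6761, 0.5071).
r_{12} = q_1·v_2 = -0.6761.
u_2 = v_2 + 0.6761·q_1 = (-3.8857, -2.3429, 0.4571, -1.6571).
‖u_2‖ = 4.8521, so q_2 = (-0.8008, -0.4829, 0.0942, -0.3415).
Qᵀb = (-2.8735, 0.8362).
Back-substitute: x_2 = 0.8362/4.8521 = 0.1723.
x_1 = (-2.8735 + 0.6761·0.1723)/5.9161 = -0.4660.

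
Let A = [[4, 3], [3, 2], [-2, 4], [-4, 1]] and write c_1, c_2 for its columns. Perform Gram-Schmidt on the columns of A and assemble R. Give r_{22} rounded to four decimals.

r_{22} = 5.4037

c_1 = (4, 3, -2, -4); ‖c_1‖ = 6.7082, so q_1 = (0.5963, 0.4472, -0.2981, -0.5963).
q_1·c_2 = 0.5963·3 + 0.4472·2 + (-0.2981)·4 + (-0.5963)·1 = 0.8944.
u_2 = c_2 − 0.8944·q_1 = (2.4667, 1.6000, 4.2667, 1.5333).
r_{22} = ‖u_2‖ = 5.4037.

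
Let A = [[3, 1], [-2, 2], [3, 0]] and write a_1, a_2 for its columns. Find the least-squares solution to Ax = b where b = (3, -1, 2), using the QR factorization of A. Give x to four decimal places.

e_1 = a_1/‖a_1‖ = (3, -2, 3)/4.6904 = (0.6396, -0.4264, 0.6396).
r_{12} = e_1·a_2 = -0.2132.
u_2 = a_2 + 0.2132·e_1 = (1.1364, 1.9091, 0.1364).
‖u_2‖ = 2.2259, so e_2 = (0.5105, 0.8577, 0.0613).
Qᵀb = (3.6244, 0.7964).
Back-substitute: x_2 = 0.7964/2.2259 = 0.3578.
x_1 = (3.6244 + 0.2132·0.3578)/4.6904 = 0.7890.

x = (0.7890, 0.3578)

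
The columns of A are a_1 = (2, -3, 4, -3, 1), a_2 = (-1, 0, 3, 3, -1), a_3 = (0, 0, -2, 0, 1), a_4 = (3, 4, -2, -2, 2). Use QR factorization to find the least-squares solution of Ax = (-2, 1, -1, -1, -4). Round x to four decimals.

a_1 = (2, -3, 4, -3, 1); ‖a_1‖ = 6.2450, so e_1 = (0.3203, -0.4804, 0.6405, -0.4804, 0.1601).
e_1·a_2 = 0.3203·(-1) + (-0.4804)·0 + 0.6405·3 + (-0.4804)·3 + 0.1601·(-1) = 0.0000.
u_2 = a_2 − 0.0000·e_1 = (-1.0000, 0.0000, 3.0000, 3.0000, -1.0000).
‖u_2‖ = 4.4721, so e_2 = (-0.2236, 0.0000, 0.6708, 0.6708, -0.2236).
e_1·a_3 = 0.3203·0 + (-0.4804)·0 + 0.6405·(-2) + (-0.4804)·0 + 0.1601·1 = -1.1209; e_2·a_3 = (-0.2236)·0 + 0.0000·0 + 0.6708·(-2) + 0.6708·0 + (-0.2236)·1 = -1.5652.
u_3 = a_3 + 1.1209·e_1 + 1.5652·e_2 = (0.0090, -0.5385, -0.2321, 0.5115, 0.8295).
‖u_3‖ = 1.1374, so e_3 = (0.0079, -0.4734, -0.2040, 0.4498, 0.7293).
e_1·a_4 = 0.3203·3 + (-0.4804)·4 + 0.6405·(-2) + (-0.4804)·(-2) + 0.1601·2 = -0.9608; e_2·a_4 = (-0.2236)·3 + 0.0000·4 + 0.6708·(-2) + 0.6708·(-2) + (-0.2236)·2 = -3.8013; e_3·a_4 = 0.0079·3 + (-0.4734)·4 + (-0.2040)·(-2) + 0.4498·(-2) + 0.7293·2 = -0.9029.
u_4 = a_4 + 0.9608·e_1 + 3.8013·e_2 + 0.9029·e_3 = (2.4648, 3.1110, 0.9812, 0.4945, 1.9623).
‖u_4‖ = 4.5620, so e_4 = (0.5403, 0.6819, 0.2151, 0.1084, 0.4302).
Qᵀb = (-1.9215, 0.0000, -3.6522, -2.4427).
Back-substitute: x_4 = -2.4427/4.5620 = -0.5355.
x_3 = (-3.6522 + 0.9029·(-0.5355))/1.1374 = -3.6362.
x_2 = (0.0000 + 1.5652·(-3.6362) + 3.8013·(-0.5355))/4.4721 = -1.7278.
x_1 = (-1.9215 − 0.0000·(-1.7278) + 1.1209·(-3.6362) + 0.9608·(-0.5355))/6.2450 = -1.0427.

x = (-1.0427, -1.7278, -3.6362, -0.5355)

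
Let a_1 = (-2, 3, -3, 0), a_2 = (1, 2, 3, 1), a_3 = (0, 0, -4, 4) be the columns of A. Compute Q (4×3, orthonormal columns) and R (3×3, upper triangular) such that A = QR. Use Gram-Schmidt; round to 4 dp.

Q = [[-0.4264, 0.1465, 0.2681], [0.6396, 0.7203, -0.1273], [-0.6396, 0.6226, -0.3060], [0.0000, 0.2686, 0.9046]], R = [[4.6904, -1.0660, 2.5584], [0.0000, 3.7234, -1.4161], [0.0000, 0.0000, 4.8424]]

e_1 = a_1/‖a_1‖ = (-2, 3, -3, 0)/4.6904 = (-0.4264, 0.6396, -0.6396, 0.0000).
r_{12} = e_1·a_2 = -1.0660.
u_2 = a_2 + 1.0660·e_1 = (0.5455, 2.6818, 2.3182, 1.0000).
‖u_2‖ = 3.7234, so e_2 = (0.1465, 0.7203, 0.6226, 0.2686).
r_{13} = e_1·a_3 = 2.5584; r_{23} = e_2·a_3 = -1.4161.
u_3 = a_3 − 2.5584·e_1 + 1.4161·e_2 = (1.2984, -0.6164, -1.4820, 4.3803).
‖u_3‖ = 4.8424, so e_3 = (0.2681, -0.1273, -0.3060, 0.9046).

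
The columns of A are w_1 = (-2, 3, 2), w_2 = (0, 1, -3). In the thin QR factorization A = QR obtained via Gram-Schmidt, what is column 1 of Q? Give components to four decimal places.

w_1 = (-2, 3, 2); ‖w_1‖ = 4.1231, so q_1 = (-0.4851, 0.7276, 0.4851).

q_1 = (-0.4851, 0.7276, 0.4851)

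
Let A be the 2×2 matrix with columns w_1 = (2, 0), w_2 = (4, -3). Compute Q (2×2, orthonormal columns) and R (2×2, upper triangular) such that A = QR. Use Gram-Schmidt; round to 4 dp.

q_1 = w_1/‖w_1‖ = (2, 0)/2.0000 = (1.0000, 0.0000).
r_{12} = q_1·w_2 = 4.0000.
u_2 = w_2 − 4.0000·q_1 = (0.0000, -3.0000).
‖u_2‖ = 3.0000, so q_2 = (0.0000, -1.0000).

Q = [[1.0000, 0.0000], [0.0000, -1.0000]], R = [[2.0000, 4.0000], [0.0000, 3.0000]]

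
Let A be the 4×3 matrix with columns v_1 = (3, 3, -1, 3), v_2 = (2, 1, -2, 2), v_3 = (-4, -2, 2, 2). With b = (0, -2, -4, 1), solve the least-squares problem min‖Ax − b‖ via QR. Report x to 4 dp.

v_1 = (3, 3, -1, 3); ‖v_1‖ = 5.2915, so q_1 = (0.5669, 0.5669, -0.1890, 0.5669).
q_1·v_2 = 0.5669·2 + 0.5669·1 + (-0.1890)·(-2) + 0.5669·2 = 3.2127.
u_2 = v_2 − 3.2127·q_1 = (0.1786, -0.8214, -1.3929, 0.1786).
‖u_2‖ = 1.6366, so q_2 = (0.1091, -0.5019, -0.8510, 0.1091).
q_1·v_3 = 0.5669·(-4) + 0.5669·(-2) + (-0.1890)·2 + 0.5669·2 = -2.6458; q_2·v_3 = 0.1091·(-4) + (-0.5019)·(-2) + (-0.8510)·2 + 0.1091·2 = -0.9165.
u_3 = v_3 + 2.6458·q_1 + 0.9165·q_2 = (-2.4000, -0.9600, 0.7200, 3.6000).
‖u_3‖ = 4.4900, so q_3 = (-0.5345, -0.2138, 0.1604, 0.8018).
Qᵀb = (0.1890, 4.5171, 0.5880).
Back-substitute: x_3 = 0.5880/4.4900 = 0.1310.
x_2 = (4.5171 + 0.9165·0.1310)/1.6366 = 2.8333.
x_1 = (0.1890 − 3.2127·2.8333 + 2.6458·0.1310)/5.2915 = -1.6190.

x = (-1.6190, 2.8333, 0.1310)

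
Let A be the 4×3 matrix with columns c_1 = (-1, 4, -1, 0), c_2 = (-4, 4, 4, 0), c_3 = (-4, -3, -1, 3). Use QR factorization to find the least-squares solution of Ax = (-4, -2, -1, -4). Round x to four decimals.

e_1 = c_1/‖c_1‖ = (-1, 4, -1, 0)/4.2426 = (-0.2357, 0.9428, -0.2357, 0.0000).
r_{12} = e_1·c_2 = 3.7712.
u_2 = c_2 − 3.7712·e_1 = (-3.1111, 0.4444, 4.8889, 0.0000).
‖u_2‖ = 5.8119, so e_2 = (-0.5353, 0.0765, 0.8412, 0.0000).
r_{13} = e_1·c_3 = -1.6499; r_{23} = e_2·c_3 = 1.0706.
u_3 = c_3 + 1.6499·e_1 − 1.0706·e_2 = (-3.8158, -1.5263, -2.2895, 3.0000).
‖u_3‖ = 5.5796, so e_3 = (-0.6839, -0.2736, -0.4103, 0.5377).
Qᵀb = (-0.7071, 1.1471, 1.5423).
Back-substitute: x_3 = 1.5423/5.5796 = 0.2764.
x_2 = (1.1471 − 1.0706·0.2764)/5.8119 = 0.1464.
x_1 = (-0.7071 − 3.7712·0.1464 + 1.6499·0.2764)/4.2426 = -0.1893.

x = (-0.1893, 0.1464, 0.2764)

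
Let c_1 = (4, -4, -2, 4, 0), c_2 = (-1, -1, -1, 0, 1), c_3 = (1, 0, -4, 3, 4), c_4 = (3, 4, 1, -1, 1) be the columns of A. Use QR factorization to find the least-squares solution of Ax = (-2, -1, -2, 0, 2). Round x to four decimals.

x = (-0.1605, 1.3333, 0.2028, -0.0811)

c_1 = (4, -4, -2, 4, 0); ‖c_1‖ = 7.2111, so q_1 = (0.5547, -0.5547, -0.2774, 0.5547, 0.0000).
q_1·c_2 = 0.5547·(-1) + (-0.5547)·(-1) + (-0.2774)·(-1) + 0.5547·0 + 0.0000·1 = 0.2774.
u_2 = c_2 − 0.2774·q_1 = (-1.1538, -0.8462, -0.9231, -0.1538, 1.0000).
‖u_2‖ = 1.9807, so q_2 = (-0.5826, -0.4272, -0.4660, -0.0777, 0.5049).
q_1·c_3 = 0.5547·1 + (-0.5547)·0 + (-0.2774)·(-4) + 0.5547·3 + 0.0000·4 = 3.3282; q_2·c_3 = (-0.5826)·1 + (-0.4272)·0 + (-0.4660)·(-4) + (-0.0777)·3 + 0.5049·4 = 3.0681.
u_3 = c_3 − 3.3282·q_1 − 3.0681·q_2 = (0.9412, 3.1569, -1.6471, 1.3922, 2.4510).
‖u_3‖ = 4.6379, so q_3 = (0.2029, 0.6807, -0.3551, 0.3002, 0.5285).
q_1·c_4 = 0.5547·3 + (-0.5547)·4 + (-0.2774)·1 + 0.5547·(-1) + 0.0000·1 = -1.3868; q_2·c_4 = (-0.5826)·3 + (-0.4272)·4 + (-0.4660)·1 + (-0.0777)·(-1) + 0.5049·1 = -3.3400; q_3·c_4 = 0.2029·3 + 0.6807·4 + (-0.3551)·1 + 0.3002·(-1) + 0.5285·1 = 3.2047.
u_4 = c_4 + 1.3868·q_1 + 3.3400·q_2 − 3.2047·q_3 = (1.1732, -0.3774, 0.1969, -1.4521, 0.9927).
‖u_4‖ = 2.1568, so q_4 = (0.5440, -0.1750, 0.0913, -0.6733, 0.4603).
Qᵀb = (0.0000, 3.5341, 0.6807, -0.1750).
Back-substitute: x_4 = -0.1750/2.1568 = -0.0811.
x_3 = (0.6807 − 3.2047·(-0.0811))/4.6379 = 0.2028.
x_2 = (3.5341 − 3.0681·0.2028 + 3.3400·(-0.0811))/1.9807 = 1.3333.
x_1 = (0.0000 − 0.2774·1.3333 − 3.3282·0.2028 + 1.3868·(-0.0811))/7.2111 = -0.1605.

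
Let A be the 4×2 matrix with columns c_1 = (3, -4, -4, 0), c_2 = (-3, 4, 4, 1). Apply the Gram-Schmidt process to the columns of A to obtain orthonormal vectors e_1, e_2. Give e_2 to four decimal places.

c_1 = (3, -4, -4, 0); ‖c_1‖ = 6.4031, so e_1 = (0.4685, -0.6247, -0.6247, 0.0000).
e_1·c_2 = 0.4685·(-3) + (-0.6247)·4 + (-0.6247)·4 + 0.0000·1 = -6.4031.
u_2 = c_2 + 6.4031·e_1 = (0.0000, 0.0000, 0.0000, 1.0000).
‖u_2‖ = 1.0000, so e_2 = (0.0000, 0.0000, 0.0000, 1.0000).

e_2 = (0.0000, 0.0000, 0.0000, 1.0000)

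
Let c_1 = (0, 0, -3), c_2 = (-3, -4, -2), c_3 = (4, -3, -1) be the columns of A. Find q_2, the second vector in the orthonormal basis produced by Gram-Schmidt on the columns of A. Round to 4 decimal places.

q_1 = c_1/‖c_1‖ = (0, 0, -3)/3.0000 = (0.0000, 0.0000, -1.0000).
r_{12} = q_1·c_2 = 2.0000.
u_2 = c_2 − 2.0000·q_1 = (-3.0000, -4.0000, 0.0000).
‖u_2‖ = 5.0000, so q_2 = (-0.6000, -0.8000, 0.0000).

q_2 = (-0.6000, -0.8000, 0.0000)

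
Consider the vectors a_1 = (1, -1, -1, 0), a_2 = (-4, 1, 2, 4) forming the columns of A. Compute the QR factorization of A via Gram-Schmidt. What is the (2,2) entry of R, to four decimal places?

q_1 = a_1/‖a_1‖ = (1, -1, -1, 0)/1.7321 = (0.5774, -0.5774, -0.5774, 0.0000).
r_{12} = q_1·a_2 = -4.0415.
u_2 = a_2 + 4.0415·q_1 = (-1.6667, -1.3333, -0.3333, 4.0000).
r_{22} = ‖u_2‖ = 4.5461.

r_{22} = 4.5461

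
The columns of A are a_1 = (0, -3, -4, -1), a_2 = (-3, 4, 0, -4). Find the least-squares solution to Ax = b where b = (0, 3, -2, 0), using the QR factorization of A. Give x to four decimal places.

a_1 = (0, -3, -4, -1); ‖a_1‖ = 5.0990, so e_1 = (0.0000, -0.5883, -0.7845, -0.1961).
e_1·a_2 = 0.0000·(-3) + (-0.5883)·4 + (-0.7845)·0 + (-0.1961)·(-4) = -1.5689.
u_2 = a_2 + 1.5689·e_1 = (-3.0000, 3.0769, -1.2308, -4.3077).
‖u_2‖ = 6.2079, so e_2 = (-0.4833, 0.4956, -0.1983, -0.6939).
Qᵀb = (-0.1961, 1.8834).
Back-substitute: x_2 = 1.8834/6.2079 = 0.3034.
x_1 = (-0.1961 + 1.5689·0.3034)/5.0990 = 0.0549.

x = (0.0549, 0.3034)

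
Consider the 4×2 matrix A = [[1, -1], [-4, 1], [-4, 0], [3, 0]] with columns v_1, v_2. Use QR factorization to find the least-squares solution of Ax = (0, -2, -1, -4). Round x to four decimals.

x = (-0.1695, -1.4237)

v_1 = (1, -4, -4, 3); ‖v_1‖ = 6.4807, so q_1 = (0.1543, -0.6172, -0.6172, 0.4629).
q_1·v_2 = 0.1543·(-1) + (-0.6172)·1 + (-0.6172)·0 + 0.4629·0 = -0.7715.
u_2 = v_2 + 0.7715·q_1 = (-0.8810, 0.5238, -0.4762, 0.3571).
‖u_2‖ = 1.1852, so q_2 = (-0.7433, 0.4419, -0.4018, 0.3013).
Qᵀb = (0.0000, -1.6874).
Back-substitute: x_2 = -1.6874/1.1852 = -1.4237.
x_1 = (0.0000 + 0.7715·(-1.4237))/6.4807 = -0.1695.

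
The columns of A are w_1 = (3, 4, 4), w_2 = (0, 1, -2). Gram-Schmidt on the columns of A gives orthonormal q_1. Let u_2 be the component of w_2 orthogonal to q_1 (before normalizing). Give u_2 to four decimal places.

w_1 = (3, 4, 4); ‖w_1‖ = 6.4031, so q_1 = (0.4685, 0.6247, 0.6247).
q_1·w_2 = 0.4685·0 + 0.6247·1 + 0.6247·(-2) = -0.6247.
u_2 = w_2 + 0.6247·q_1 = (0.2927, 1.3902, -1.6098).

u_2 = (0.2927, 1.3902, -1.6098)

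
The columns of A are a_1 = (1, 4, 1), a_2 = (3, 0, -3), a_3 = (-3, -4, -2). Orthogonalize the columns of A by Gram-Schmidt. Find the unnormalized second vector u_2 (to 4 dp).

a_1 = (1, 4, 1); ‖a_1‖ = 4.2426, so e_1 = (0.2357, 0.9428, 0.2357).
e_1·a_2 = 0.2357·3 + 0.9428·0 + 0.2357·(-3) = 0.0000.
u_2 = a_2 + 0.0000·e_1 = (3.0000, 0.0000, -3.0000).

u_2 = (3.0000, 0.0000, -3.0000)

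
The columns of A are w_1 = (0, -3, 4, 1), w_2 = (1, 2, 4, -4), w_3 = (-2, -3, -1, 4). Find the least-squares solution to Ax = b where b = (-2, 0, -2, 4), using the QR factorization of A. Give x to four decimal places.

x = (-0.7956, 0.5513, 1.4865)

w_1 = (0, -3, 4, 1); ‖w_1‖ = 5.0990, so e_1 = (0.0000, -0.5883, 0.7845, 0.1961).
e_1·w_2 = 0.0000·1 + (-0.5883)·2 + 0.7845·4 + 0.1961·(-4) = 1.1767.
u_2 = w_2 − 1.1767·e_1 = (1.0000, 2.6923, 3.0769, -4.2308).
‖u_2‖ = 5.9679, so e_2 = (0.1676, 0.4511, 0.5156, -0.7089).
e_1·w_3 = 0.0000·(-2) + (-0.5883)·(-3) + 0.7845·(-1) + 0.1961·4 = 1.7650; e_2·w_3 = 0.1676·(-2) + 0.4511·(-3) + 0.5156·(-1) + (-0.7089)·4 = -5.0398.
u_3 = w_3 − 1.7650·e_1 + 5.0398·e_2 = (-1.1555, 0.3121, 0.2138, 0.0810).
‖u_3‖ = 1.2186, so e_3 = (-0.9483, 0.2561, 0.1755, 0.0665).
Qᵀb = (-0.7845, -4.2020, 1.8114).
Back-substitute: x_3 = 1.8114/1.2186 = 1.4865.
x_2 = (-4.2020 + 5.0398·1.4865)/5.9679 = 0.5513.
x_1 = (-0.7845 − 1.1767·0.5513 − 1.7650·1.4865)/5.0990 = -0.7956.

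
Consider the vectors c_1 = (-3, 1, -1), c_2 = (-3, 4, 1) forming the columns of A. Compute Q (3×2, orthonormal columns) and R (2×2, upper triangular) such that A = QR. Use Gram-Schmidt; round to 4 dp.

q_1 = c_1/‖c_1‖ = (-3, 1, -1)/3.3166 = (-0.9045, 0.3015, -0.3015).
r_{12} = q_1·c_2 = 3.6181.
u_2 = c_2 − 3.6181·q_1 = (0.2727, 2.9091, 2.0909).
‖u_2‖ = 3.5929, so q_2 = (0.0759, 0.8097, 0.5820).

Q = [[-0.9045, 0.0759], [0.3015, 0.8097], [-0.3015, 0.5820]], R = [[3.3166, 3.6181], [0.0000, 3.5929]]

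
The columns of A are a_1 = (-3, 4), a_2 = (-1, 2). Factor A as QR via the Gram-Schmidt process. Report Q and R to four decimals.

a_1 = (-3, 4); ‖a_1‖ = 5.0000, so e_1 = (-0.6000, 0.8000).
e_1·a_2 = (-0.6000)·(-1) + 0.8000·2 = 2.2000.
u_2 = a_2 − 2.2000·e_1 = (0.3200, 0.2400).
‖u_2‖ = 0.4000, so e_2 = (0.8000, 0.6000).

Q = [[-0.6000, 0.8000], [0.8000, 0.6000]], R = [[5.0000, 2.2000], [0.0000, 0.4000]]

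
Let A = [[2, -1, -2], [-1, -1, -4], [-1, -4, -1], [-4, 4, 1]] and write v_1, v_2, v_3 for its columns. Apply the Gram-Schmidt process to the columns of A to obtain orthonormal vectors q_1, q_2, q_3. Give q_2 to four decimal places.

v_1 = (2, -1, -1, -4); ‖v_1‖ = 4.6904, so q_1 = (0.4264, -0.2132, -0.2132, -0.8528).
q_1·v_2 = 0.4264·(-1) + (-0.2132)·(-1) + (-0.2132)·(-4) + (-0.8528)·4 = -2.7716.
u_2 = v_2 + 2.7716·q_1 = (0.1818, -1.5909, -4.5909, 1.6364).
‖u_2‖ = 5.1301, so q_2 = (0.0354, -0.3101, -0.8949, 0.3190).

q_2 = (0.0354, -0.3101, -0.8949, 0.3190)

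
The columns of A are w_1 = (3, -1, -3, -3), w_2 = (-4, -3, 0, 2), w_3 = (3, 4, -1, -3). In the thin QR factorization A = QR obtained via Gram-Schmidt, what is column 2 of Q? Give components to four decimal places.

e_2 = (-0.5226, -0.7722, -0.3510, 0.0858)

w_1 = (3, -1, -3, -3); ‖w_1‖ = 5.2915, so e_1 = (0.5669, -0.1890, -0.5669, -0.5669).
e_1·w_2 = 0.5669·(-4) + (-0.1890)·(-3) + (-0.5669)·0 + (-0.5669)·2 = -2.8347.
u_2 = w_2 + 2.8347·e_1 = (-2.3929, -3.5357, -1.6071, 0.3929).
‖u_2‖ = 4.5787, so e_2 = (-0.5226, -0.7722, -0.3510, 0.0858).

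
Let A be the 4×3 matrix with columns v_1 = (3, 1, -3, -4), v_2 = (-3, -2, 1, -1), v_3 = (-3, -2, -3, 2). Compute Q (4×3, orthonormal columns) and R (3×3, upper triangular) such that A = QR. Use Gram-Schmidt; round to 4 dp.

v_1 = (3, 1, -3, -4); ‖v_1‖ = 5.9161, so q_1 = (0.5071, 0.1690, -0.5071, -0.6761).
q_1·v_2 = 0.5071·(-3) + 0.1690·(-2) + (-0.5071)·1 + (-0.6761)·(-1) = -1.6903.
u_2 = v_2 + 1.6903·q_1 = (-2.1429, -1.7143, 0.1429, -2.1429).
‖u_2‖ = 3.4847, so q_2 = (-0.6149, -0.4920, 0.0410, -0.6149).
q_1·v_3 = 0.5071·(-3) + 0.1690·(-2) + (-0.5071)·(-3) + (-0.6761)·2 = -1.6903; q_2·v_3 = (-0.6149)·(-3) + (-0.4920)·(-2) + 0.0410·(-3) + (-0.6149)·2 = 1.4759.
u_3 = v_3 + 1.6903·q_1 − 1.4759·q_2 = (-1.2353, -0.9882, -3.9176, 1.7647).
‖u_3‖ = 4.5787, so q_3 = (-0.2698, -0.2158, -0.8556, 0.3854).

Q = [[0.5071, -0.6149, -0.2698], [0.1690, -0.4920, -0.2158], [-0.5071, 0.0410, -0.8556], [-0.6761, -0.6149, 0.3854]], R = [[5.9161, -1.6903, -1.6903], [0.0000, 3.4847, 1.4759], [0.0000, 0.0000, 4.5787]]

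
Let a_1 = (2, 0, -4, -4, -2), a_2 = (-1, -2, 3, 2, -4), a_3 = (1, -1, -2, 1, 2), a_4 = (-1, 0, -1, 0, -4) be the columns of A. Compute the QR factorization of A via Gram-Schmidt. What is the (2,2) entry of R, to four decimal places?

a_1 = (2, 0, -4, -4, -2); ‖a_1‖ = 6.3246, so q_1 = (0.3162, 0.0000, -0.6325, -0.6325, -0.3162).
q_1·a_2 = 0.3162·(-1) + 0.0000·(-2) + (-0.6325)·3 + (-0.6325)·2 + (-0.3162)·(-4) = -2.2136.
u_2 = a_2 + 2.2136·q_1 = (-0.3000, -2.0000, 1.6000, 0.6000, -4.7000).
r_{22} = ‖u_2‖ = 5.3944.

r_{22} = 5.3944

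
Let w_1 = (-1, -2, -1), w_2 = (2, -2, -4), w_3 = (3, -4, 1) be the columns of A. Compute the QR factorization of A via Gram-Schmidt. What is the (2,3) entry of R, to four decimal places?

r_{23} = 1.4142

e_1 = w_1/‖w_1‖ = (-1, -2, -1)/2.4495 = (-0.4082, -0.8165, -0.4082).
r_{12} = e_1·w_2 = 2.4495.
u_2 = w_2 − 2.4495·e_1 = (3.0000, 0.0000, -3.0000).
‖u_2‖ = 4.2426, so e_2 = (0.7071, 0.0000, -0.7071).
r_{23} = e_2·w_3 = 1.4142.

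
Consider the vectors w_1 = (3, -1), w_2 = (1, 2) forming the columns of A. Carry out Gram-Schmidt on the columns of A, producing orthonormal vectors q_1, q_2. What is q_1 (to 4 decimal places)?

w_1 = (3, -1); ‖w_1‖ = 3.1623, so q_1 = (0.9487, -0.3162).

q_1 = (0.9487, -0.3162)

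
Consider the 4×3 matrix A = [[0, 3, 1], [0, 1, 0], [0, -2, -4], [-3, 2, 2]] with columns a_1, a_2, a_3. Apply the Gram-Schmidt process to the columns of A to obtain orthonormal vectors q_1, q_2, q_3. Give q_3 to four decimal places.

a_1 = (0, 0, 0, -3); ‖a_1‖ = 3.0000, so q_1 = (0.0000, 0.0000, 0.0000, -1.0000).
q_1·a_2 = 0.0000·3 + 0.0000·1 + 0.0000·(-2) + (-1.0000)·2 = -2.0000.
u_2 = a_2 + 2.0000·q_1 = (3.0000, 1.0000, -2.0000, 0.0000).
‖u_2‖ = 3.7417, so q_2 = (0.8018, 0.2673, -0.5345, 0.0000).
q_1·a_3 = 0.0000·1 + 0.0000·0 + 0.0000·(-4) + (-1.0000)·2 = -2.0000; q_2·a_3 = 0.8018·1 + 0.2673·0 + (-0.5345)·(-4) + 0.0000·2 = 2.9399.
u_3 = a_3 + 2.0000·q_1 − 2.9399·q_2 = (-1.3571, -0.7857, -2.4286, 0.0000).
‖u_3‖ = 2.8909, so q_3 = (-0.4695, -0.2718, -0.8401, 0.0000).

q_3 = (-0.4695, -0.2718, -0.8401, 0.0000)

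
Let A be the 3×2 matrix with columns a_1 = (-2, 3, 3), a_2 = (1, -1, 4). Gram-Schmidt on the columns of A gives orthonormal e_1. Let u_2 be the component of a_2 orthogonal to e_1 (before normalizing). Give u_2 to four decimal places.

e_1 = a_1/‖a_1‖ = (-2, 3, 3)/4.6904 = (-0.4264, 0.6396, 0.6396).
r_{12} = e_1·a_2 = 1.4924.
u_2 = a_2 − 1.4924·e_1 = (1.6364, -1.9545, 3.0455).

u_2 = (1.6364, -1.9545, 3.0455)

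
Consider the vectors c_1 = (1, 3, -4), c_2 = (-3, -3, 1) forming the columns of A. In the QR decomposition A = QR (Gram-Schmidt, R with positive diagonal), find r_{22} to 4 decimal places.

c_1 = (1, 3, -4); ‖c_1‖ = 5.0990, so q_1 = (0.1961, 0.5883, -0.7845).
q_1·c_2 = 0.1961·(-3) + 0.5883·(-3) + (-0.7845)·1 = -3.1379.
u_2 = c_2 + 3.1379·q_1 = (-2.3846, -1.1538, -1.4615).
r_{22} = ‖u_2‖ = 3.0255.

r_{22} = 3.0255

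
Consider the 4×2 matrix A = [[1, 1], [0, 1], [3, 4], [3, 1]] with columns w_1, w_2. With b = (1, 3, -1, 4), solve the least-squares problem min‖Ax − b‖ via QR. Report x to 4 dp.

q_1 = w_1/‖w_1‖ = (1, 0, 3, 3)/4.3589 = (0.2294, 0.0000, 0.6882, 0.6882).
r_{12} = q_1·w_2 = 3.6707.
u_2 = w_2 − 3.6707·q_1 = (0.1579, 1.0000, 1.4737, -1.5263).
‖u_2‖ = 2.3508, so q_2 = (0.0672, 0.4254, 0.6269, -0.6493).
Qᵀb = (2.2942, -1.8806).
Back-substitute: x_2 = -1.8806/2.3508 = -0.8000.
x_1 = (2.2942 − 3.6707·(-0.8000))/4.3589 = 1.2000.

x = (1.2000, -0.8000)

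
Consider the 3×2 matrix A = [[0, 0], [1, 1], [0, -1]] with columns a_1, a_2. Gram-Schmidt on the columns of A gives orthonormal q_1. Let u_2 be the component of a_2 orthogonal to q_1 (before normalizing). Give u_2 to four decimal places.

u_2 = (0.0000, 0.0000, -1.0000)

a_1 = (0, 1, 0); ‖a_1‖ = 1.0000, so q_1 = (0.0000, 1.0000, 0.0000).
q_1·a_2 = 0.0000·0 + 1.0000·1 + 0.0000·(-1) = 1.0000.
u_2 = a_2 − 1.0000·q_1 = (0.0000, 0.0000, -1.0000).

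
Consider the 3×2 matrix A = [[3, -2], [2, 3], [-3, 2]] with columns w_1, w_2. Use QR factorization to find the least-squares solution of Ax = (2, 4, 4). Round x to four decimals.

x = (0.3846, 1.0769)

w_1 = (3, 2, -3); ‖w_1‖ = 4.6904, so e_1 = (0.6396, 0.4264, -0.6396).
e_1·w_2 = 0.6396·(-2) + 0.4264·3 + (-0.6396)·2 = -1.2792.
u_2 = w_2 + 1.2792·e_1 = (-1.1818, 3.5455, 1.1818).
‖u_2‖ = 3.9196, so e_2 = (-0.3015, 0.9045, 0.3015).
Qᵀb = (0.4264, 4.2212).
Back-substitute: x_2 = 4.2212/3.9196 = 1.0769.
x_1 = (0.4264 + 1.2792·1.0769)/4.6904 = 0.3846.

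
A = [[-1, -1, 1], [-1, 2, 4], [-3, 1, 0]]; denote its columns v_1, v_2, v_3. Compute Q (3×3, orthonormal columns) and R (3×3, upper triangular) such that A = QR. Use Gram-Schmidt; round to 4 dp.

v_1 = (-1, -1, -3); ‖v_1‖ = 3.3166, so e_1 = (-0.3015, -0.3015, -0.9045).
e_1·v_2 = (-0.3015)·(-1) + (-0.3015)·2 + (-0.9045)·1 = -1.2060.
u_2 = v_2 + 1.2060·e_1 = (-1.3636, 1.6364, -0.0909).
‖u_2‖ = 2.1320, so e_2 = (-0.6396, 0.7675, -0.0426).
e_1·v_3 = (-0.3015)·1 + (-0.3015)·4 + (-0.9045)·0 = -1.5076; e_2·v_3 = (-0.6396)·1 + 0.7675·4 + (-0.0426)·0 = 2.4305.
u_3 = v_3 + 1.5076·e_1 − 2.4305·e_2 = (2.1000, 1.6800, -1.2600).
‖u_3‖ = 2.9698, so e_3 = (0.7071, 0.5657, -0.4243).

Q = [[-0.3015, -0.6396, 0.7071], [-0.3015, 0.7675, 0.5657], [-0.9045, -0.0426, -0.4243]], R = [[3.3166, -1.2060, -1.5076], [0.0000, 2.1320, 2.4305], [0.0000, 0.0000, 2.9698]]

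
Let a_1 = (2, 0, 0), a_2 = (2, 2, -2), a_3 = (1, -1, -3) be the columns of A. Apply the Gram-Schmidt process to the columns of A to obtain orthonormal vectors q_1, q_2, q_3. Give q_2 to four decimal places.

a_1 = (2, 0, 0); ‖a_1‖ = 2.0000, so q_1 = (1.0000, 0.0000, 0.0000).
q_1·a_2 = 1.0000·2 + 0.0000·2 + 0.0000·(-2) = 2.0000.
u_2 = a_2 − 2.0000·q_1 = (0.0000, 2.0000, -2.0000).
‖u_2‖ = 2.8284, so q_2 = (0.0000, 0.7071, -0.7071).

q_2 = (0.0000, 0.7071, -0.7071)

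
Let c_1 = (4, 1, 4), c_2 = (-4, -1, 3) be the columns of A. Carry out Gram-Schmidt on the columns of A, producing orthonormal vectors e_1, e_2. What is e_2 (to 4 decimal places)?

e_1 = c_1/‖c_1‖ = (4, 1, 4)/5.7446 = (0.6963, 0.1741, 0.6963).
r_{12} = e_1·c_2 = -0.8704.
u_2 = c_2 + 0.8704·e_1 = (-3.3939, -0.8485, 3.6061).
‖u_2‖ = 5.0242, so e_2 = (-0.6755, -0.1689, 0.7177).

e_2 = (-0.6755, -0.1689, 0.7177)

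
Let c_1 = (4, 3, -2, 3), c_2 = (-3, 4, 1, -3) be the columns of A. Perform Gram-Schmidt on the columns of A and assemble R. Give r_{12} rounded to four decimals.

r_{12} = -1.7844

q_1 = c_1/‖c_1‖ = (4, 3, -2, 3)/6.1644 = (0.6489, 0.4867, -0.3244, 0.4867).
r_{12} = q_1·c_2 = -1.7844.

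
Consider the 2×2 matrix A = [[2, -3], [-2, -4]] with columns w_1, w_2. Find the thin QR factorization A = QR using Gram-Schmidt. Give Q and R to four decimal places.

e_1 = w_1/‖w_1‖ = (2, -2)/2.8284 = (0.7071, -0.7071).
r_{12} = e_1·w_2 = 0.7071.
u_2 = w_2 − 0.7071·e_1 = (-3.5000, -3.5000).
‖u_2‖ = 4.9497, so e_2 = (-0.7071, -0.7071).

Q = [[0.7071, -0.7071], [-0.7071, -0.7071]], R = [[2.8284, 0.7071], [0.0000, 4.9497]]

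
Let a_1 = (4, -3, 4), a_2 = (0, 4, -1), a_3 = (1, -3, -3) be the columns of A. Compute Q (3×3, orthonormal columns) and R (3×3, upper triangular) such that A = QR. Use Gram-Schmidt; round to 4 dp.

a_1 = (4, -3, 4); ‖a_1‖ = 6.4031, so q_1 = (0.6247, -0.4685, 0.6247).
q_1·a_2 = 0.6247·0 + (-0.4685)·4 + 0.6247·(-1) = -2.4988.
u_2 = a_2 + 2.4988·q_1 = (1.5610, 2.8293, 0.5610).
‖u_2‖ = 3.2796, so q_2 = (0.4760, 0.8627, 0.1710).
q_1·a_3 = 0.6247·1 + (-0.4685)·(-3) + 0.6247·(-3) = 0.1562; q_2·a_3 = 0.4760·1 + 0.8627·(-3) + 0.1710·(-3) = -2.6252.
u_3 = a_3 − 0.1562·q_1 + 2.6252·q_2 = (2.1519, -0.6621, -2.6485).
‖u_3‖ = 3.4762, so q_3 = (0.6190, -0.1905, -0.7619).

Q = [[0.6247, 0.4760, 0.6190], [-0.4685, 0.8627, -0.1905], [0.6247, 0.1710, -0.7619]], R = [[6.4031, -2.4988, 0.1562], [0.0000, 3.2796, -2.6252], [0.0000, 0.0000, 3.4762]]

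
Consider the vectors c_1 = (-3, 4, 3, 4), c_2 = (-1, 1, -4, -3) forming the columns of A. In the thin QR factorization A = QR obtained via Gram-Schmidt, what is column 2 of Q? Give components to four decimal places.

c_1 = (-3, 4, 3, 4); ‖c_1‖ = 7.0711, so e_1 = (-0.4243, 0.5657, 0.4243, 0.5657).
e_1·c_2 = (-0.4243)·(-1) + 0.5657·1 + 0.4243·(-4) + 0.5657·(-3) = -2.4042.
u_2 = c_2 + 2.4042·e_1 = (-2.0200, 2.3600, -2.9800, -1.6400).
‖u_2‖ = 4.6065, so e_2 = (-0.4385, 0.5123, -0.6469, -0.3560).

e_2 = (-0.4385, 0.5123, -0.6469, -0.3560)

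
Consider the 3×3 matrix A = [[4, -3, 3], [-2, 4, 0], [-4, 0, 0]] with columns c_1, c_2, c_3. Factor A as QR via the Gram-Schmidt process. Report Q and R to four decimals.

c_1 = (4, -2, -4); ‖c_1‖ = 6.0000, so e_1 = (0.6667, -0.3333, -0.6667).
e_1·c_2 = 0.6667·(-3) + (-0.3333)·4 + (-0.6667)·0 = -3.3333.
u_2 = c_2 + 3.3333·e_1 = (-0.7778, 2.8889, -2.2222).
‖u_2‖ = 3.7268, so e_2 = (-0.2087, 0.7752, -0.5963).
e_1·c_3 = 0.6667·3 + (-0.3333)·0 + (-0.6667)·0 = 2.0000; e_2·c_3 = (-0.2087)·3 + 0.7752·0 + (-0.5963)·0 = -0.6261.
u_3 = c_3 − 2.0000·e_1 + 0.6261·e_2 = (1.5360, 1.1520, 0.9600).
‖u_3‖ = 2.1466, so e_3 = (0.7155, 0.5367, 0.4472).

Q = [[0.6667, -0.2087, 0.7155], [-0.3333, 0.7752, 0.5367], [-0.6667, -0.5963, 0.4472]], R = [[6.0000, -3.3333, 2.0000], [0.0000, 3.7268, -0.6261], [0.0000, 0.0000, 2.1466]]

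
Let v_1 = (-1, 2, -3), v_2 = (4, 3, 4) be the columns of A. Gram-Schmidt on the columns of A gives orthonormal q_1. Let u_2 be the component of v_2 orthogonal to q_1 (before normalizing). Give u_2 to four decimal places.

v_1 = (-1, 2, -3); ‖v_1‖ = 3.7417, so q_1 = (-0.2673, 0.5345, -0.8018).
q_1·v_2 = (-0.2673)·4 + 0.5345·3 + (-0.8018)·4 = -2.6726.
u_2 = v_2 + 2.6726·q_1 = (3.2857, 4.4286, 1.8571).

u_2 = (3.2857, 4.4286, 1.8571)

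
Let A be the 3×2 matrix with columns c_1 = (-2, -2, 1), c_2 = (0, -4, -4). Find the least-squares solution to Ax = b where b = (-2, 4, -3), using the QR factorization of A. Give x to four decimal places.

x = (-0.7647, -0.0294)

e_1 = c_1/‖c_1‖ = (-2, -2, 1)/3.0000 = (-0.6667, -0.6667, 0.3333).
r_{12} = e_1·c_2 = 1.3333.
u_2 = c_2 − 1.3333·e_1 = (0.8889, -3.1111, -4.4444).
‖u_2‖ = 5.4975, so e_2 = (0.1617, -0.5659, -0.8085).
Qᵀb = (-2.3333, -0.1617).
Back-substitute: x_2 = -0.1617/5.4975 = -0.0294.
x_1 = (-2.3333 − 1.3333·(-0.0294))/3.0000 = -0.7647.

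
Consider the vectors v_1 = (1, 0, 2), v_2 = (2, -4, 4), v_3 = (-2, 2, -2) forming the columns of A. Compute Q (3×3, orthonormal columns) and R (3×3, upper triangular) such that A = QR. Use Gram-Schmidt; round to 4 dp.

Q = [[0.4472, 0.0000, -0.8944], [0.0000, -1.0000, 0.0000], [0.8944, 0.0000, 0.4472]], R = [[2.2361, 4.4721, -2.6833], [0.0000, 4.0000, -2.0000], [0.0000, 0.0000, 0.8944]]

v_1 = (1, 0, 2); ‖v_1‖ = 2.2361, so e_1 = (0.4472, 0.0000, 0.8944).
e_1·v_2 = 0.4472·2 + 0.0000·(-4) + 0.8944·4 = 4.4721.
u_2 = v_2 − 4.4721·e_1 = (0.0000, -4.0000, 0.0000).
‖u_2‖ = 4.0000, so e_2 = (0.0000, -1.0000, 0.0000).
e_1·v_3 = 0.4472·(-2) + 0.0000·2 + 0.8944·(-2) = -2.6833; e_2·v_3 = 0.0000·(-2) + (-1.0000)·2 + 0.0000·(-2) = -2.0000.
u_3 = v_3 + 2.6833·e_1 + 2.0000·e_2 = (-0.8000, 0.0000, 0.4000).
‖u_3‖ = 0.8944, so e_3 = (-0.8944, 0.0000, 0.4472).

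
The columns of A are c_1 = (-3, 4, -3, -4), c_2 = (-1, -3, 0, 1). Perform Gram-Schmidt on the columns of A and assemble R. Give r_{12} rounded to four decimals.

r_{12} = -1.8385

c_1 = (-3, 4, -3, -4); ‖c_1‖ = 7.0711, so q_1 = (-0.4243, 0.5657, -0.4243, -0.5657).
r_{12} = q_1·c_2 = -1.8385.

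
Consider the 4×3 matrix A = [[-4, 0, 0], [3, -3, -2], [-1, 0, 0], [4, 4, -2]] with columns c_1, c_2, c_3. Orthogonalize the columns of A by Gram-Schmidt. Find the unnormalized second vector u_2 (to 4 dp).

u_2 = (0.6667, -3.5000, 0.1667, 3.3333)

c_1 = (-4, 3, -1, 4); ‖c_1‖ = 6.4807, so q_1 = (-0.6172, 0.4629, -0.1543, 0.6172).
q_1·c_2 = (-0.6172)·0 + 0.4629·(-3) + (-0.1543)·0 + 0.6172·4 = 1.0801.
u_2 = c_2 − 1.0801·q_1 = (0.6667, -3.5000, 0.1667, 3.3333).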